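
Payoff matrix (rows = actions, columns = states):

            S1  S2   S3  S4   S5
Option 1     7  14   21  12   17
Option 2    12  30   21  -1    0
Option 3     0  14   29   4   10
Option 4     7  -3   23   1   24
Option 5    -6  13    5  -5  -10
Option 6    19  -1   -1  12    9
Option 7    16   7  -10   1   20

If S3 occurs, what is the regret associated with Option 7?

39

Best payoff under S3 is 29.
Regret = 29 − (-10) = 39.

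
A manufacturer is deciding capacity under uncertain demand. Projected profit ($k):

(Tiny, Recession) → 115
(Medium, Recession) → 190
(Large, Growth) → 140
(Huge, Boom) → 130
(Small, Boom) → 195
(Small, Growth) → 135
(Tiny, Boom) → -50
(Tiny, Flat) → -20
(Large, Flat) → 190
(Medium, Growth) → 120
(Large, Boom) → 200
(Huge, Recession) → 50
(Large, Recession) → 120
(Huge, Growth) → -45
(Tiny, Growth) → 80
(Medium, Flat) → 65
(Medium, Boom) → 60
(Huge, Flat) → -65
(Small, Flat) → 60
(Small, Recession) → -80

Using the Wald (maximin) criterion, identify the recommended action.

Row minima: Tiny=-50, Small=-80, Medium=60, Large=120, Huge=-65
Best worst-case = 120 → Large.

Large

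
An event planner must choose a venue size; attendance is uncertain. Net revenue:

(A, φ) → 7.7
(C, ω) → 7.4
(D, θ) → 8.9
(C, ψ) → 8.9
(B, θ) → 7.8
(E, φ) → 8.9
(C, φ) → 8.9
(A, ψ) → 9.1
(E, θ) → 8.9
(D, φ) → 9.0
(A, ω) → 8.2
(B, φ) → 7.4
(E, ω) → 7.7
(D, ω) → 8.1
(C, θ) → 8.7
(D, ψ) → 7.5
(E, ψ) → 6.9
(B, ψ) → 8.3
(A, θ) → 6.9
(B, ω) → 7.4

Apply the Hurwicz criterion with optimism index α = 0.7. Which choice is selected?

A: 0.7·9.1 + 0.3·6.9 = 8.44
B: 0.7·8.3 + 0.3·7.4 = 8.03
C: 0.7·8.9 + 0.3·7.4 = 8.45
D: 0.7·9.0 + 0.3·7.5 = 8.55
E: 0.7·8.9 + 0.3·6.9 = 8.3
Highest Hurwicz score = 8.55 → D.

D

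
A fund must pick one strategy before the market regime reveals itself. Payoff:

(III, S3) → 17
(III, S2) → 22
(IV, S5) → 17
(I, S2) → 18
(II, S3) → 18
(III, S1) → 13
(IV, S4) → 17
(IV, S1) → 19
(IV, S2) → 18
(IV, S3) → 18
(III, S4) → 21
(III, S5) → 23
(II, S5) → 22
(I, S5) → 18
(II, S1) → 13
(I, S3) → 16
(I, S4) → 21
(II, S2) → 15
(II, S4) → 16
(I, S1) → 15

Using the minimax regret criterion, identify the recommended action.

I

Column bests: S1=19, S2=22, S3=18, S4=21, S5=23.
I regrets: 4, 4, 2, 0, 5 → max 5
II regrets: 6, 7, 0, 5, 1 → max 7
III regrets: 6, 0, 1, 0, 0 → max 6
IV regrets: 0, 4, 0, 4, 6 → max 6
Smallest max regret = 5 → I.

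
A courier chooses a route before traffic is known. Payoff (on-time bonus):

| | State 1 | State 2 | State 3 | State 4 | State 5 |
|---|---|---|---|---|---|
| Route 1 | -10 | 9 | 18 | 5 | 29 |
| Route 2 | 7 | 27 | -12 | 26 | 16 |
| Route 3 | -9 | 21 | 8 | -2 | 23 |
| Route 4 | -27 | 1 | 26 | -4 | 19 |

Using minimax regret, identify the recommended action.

Route 1

Column bests: State 1=7, State 2=27, State 3=26, State 4=26, State 5=29.
Route 1 regrets: 17, 18, 8, 21, 0 → max 21
Route 2 regrets: 0, 0, 38, 0, 13 → max 38
Route 3 regrets: 16, 6, 18, 28, 6 → max 28
Route 4 regrets: 34, 26, 0, 30, 10 → max 34
Smallest max regret = 21 → Route 1.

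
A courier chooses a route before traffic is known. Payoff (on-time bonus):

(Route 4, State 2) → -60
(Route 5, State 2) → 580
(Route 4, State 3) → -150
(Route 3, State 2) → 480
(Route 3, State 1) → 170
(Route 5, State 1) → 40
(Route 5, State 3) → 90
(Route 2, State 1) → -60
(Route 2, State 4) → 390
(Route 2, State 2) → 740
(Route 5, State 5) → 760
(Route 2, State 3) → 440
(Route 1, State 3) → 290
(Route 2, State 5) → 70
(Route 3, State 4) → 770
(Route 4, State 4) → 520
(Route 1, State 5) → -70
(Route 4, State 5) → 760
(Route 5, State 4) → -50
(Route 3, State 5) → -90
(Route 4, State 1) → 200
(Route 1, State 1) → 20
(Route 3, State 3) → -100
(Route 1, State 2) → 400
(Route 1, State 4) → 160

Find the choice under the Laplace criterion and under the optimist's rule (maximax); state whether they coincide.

laplace → Route 2; maximax → Route 3 (disagree)

Row averages: Route 1=160, Route 2=316, Route 3=246, Route 4=254, Route 5=284
Highest average = 316 → Route 2.
Row maxima: Route 1=400, Route 2=740, Route 3=770, Route 4=760, Route 5=760
Best best-case = 770 → Route 3.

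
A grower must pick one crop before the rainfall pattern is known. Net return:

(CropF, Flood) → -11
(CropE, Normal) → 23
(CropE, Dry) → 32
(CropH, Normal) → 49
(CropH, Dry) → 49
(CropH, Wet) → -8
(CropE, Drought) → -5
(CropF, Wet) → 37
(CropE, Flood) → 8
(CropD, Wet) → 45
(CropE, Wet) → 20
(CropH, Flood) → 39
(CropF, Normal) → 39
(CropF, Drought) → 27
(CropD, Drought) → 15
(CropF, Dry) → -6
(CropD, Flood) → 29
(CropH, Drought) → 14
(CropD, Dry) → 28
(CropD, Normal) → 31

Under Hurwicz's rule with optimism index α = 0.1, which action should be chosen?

CropD

CropF: 0.1·39 + 0.9·(-11) = -6
CropD: 0.1·45 + 0.9·15 = 18
CropH: 0.1·49 + 0.9·(-8) = -2.3
CropE: 0.1·32 + 0.9·(-5) = -1.3
Highest Hurwicz score = 18 → CropD.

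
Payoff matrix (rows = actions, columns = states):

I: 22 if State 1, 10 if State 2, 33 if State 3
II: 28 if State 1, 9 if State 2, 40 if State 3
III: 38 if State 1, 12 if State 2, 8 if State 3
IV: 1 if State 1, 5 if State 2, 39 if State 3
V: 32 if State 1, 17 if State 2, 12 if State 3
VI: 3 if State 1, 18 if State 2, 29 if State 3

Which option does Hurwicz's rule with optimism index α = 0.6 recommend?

I: 0.6·33 + 0.4·10 = 23.8
II: 0.6·40 + 0.4·9 = 27.6
III: 0.6·38 + 0.4·8 = 26
IV: 0.6·39 + 0.4·1 = 23.8
V: 0.6·32 + 0.4·12 = 24
VI: 0.6·29 + 0.4·3 = 18.6
Highest Hurwicz score = 27.6 → II.

II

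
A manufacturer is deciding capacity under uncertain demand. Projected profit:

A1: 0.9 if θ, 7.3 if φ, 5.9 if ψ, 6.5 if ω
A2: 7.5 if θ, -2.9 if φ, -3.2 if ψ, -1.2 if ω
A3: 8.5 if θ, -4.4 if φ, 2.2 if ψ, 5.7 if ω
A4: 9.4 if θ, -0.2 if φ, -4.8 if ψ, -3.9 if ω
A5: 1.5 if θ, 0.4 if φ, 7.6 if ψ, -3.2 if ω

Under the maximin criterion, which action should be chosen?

Row minima: A1=0.9, A2=-3.2, A3=-4.4, A4=-4.8, A5=-3.2
Best worst-case = 0.9 → A1.

A1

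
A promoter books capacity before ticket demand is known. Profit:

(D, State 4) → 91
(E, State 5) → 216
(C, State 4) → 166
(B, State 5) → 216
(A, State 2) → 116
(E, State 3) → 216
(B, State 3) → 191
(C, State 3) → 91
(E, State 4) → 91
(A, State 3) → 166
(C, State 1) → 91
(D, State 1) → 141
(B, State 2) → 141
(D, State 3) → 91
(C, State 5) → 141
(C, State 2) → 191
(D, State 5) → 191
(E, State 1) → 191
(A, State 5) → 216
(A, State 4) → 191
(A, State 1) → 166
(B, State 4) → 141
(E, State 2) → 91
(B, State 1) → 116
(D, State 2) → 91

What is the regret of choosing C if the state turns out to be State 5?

Best payoff under State 5 is 216.
Regret = 216 − 141 = 75.

75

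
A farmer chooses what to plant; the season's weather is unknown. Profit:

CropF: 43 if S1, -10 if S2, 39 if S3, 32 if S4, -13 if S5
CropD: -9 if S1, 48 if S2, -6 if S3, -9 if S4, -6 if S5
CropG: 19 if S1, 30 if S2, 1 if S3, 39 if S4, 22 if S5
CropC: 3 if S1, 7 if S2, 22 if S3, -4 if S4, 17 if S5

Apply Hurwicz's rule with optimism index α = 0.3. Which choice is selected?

CropF: 0.3·43 + 0.7·(-13) = 3.8
CropD: 0.3·48 + 0.7·(-9) = 8.1
CropG: 0.3·39 + 0.7·1 = 12.4
CropC: 0.3·22 + 0.7·(-4) = 3.8
Highest Hurwicz score = 12.4 → CropG.

CropG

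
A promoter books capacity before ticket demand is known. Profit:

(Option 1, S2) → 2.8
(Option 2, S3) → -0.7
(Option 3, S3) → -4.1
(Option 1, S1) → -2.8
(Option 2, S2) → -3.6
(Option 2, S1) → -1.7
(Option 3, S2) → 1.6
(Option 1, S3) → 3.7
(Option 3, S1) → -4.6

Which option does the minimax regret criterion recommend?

Column bests: S1=-1.7, S2=2.8, S3=3.7.
Option 1 regrets: 1.1, 0.0, 0.0 → max 1.1
Option 2 regrets: 0.0, 6.4, 4.4 → max 6.4
Option 3 regrets: 2.9, 1.2, 7.8 → max 7.8
Smallest max regret = 1.1 → Option 1.

Option 1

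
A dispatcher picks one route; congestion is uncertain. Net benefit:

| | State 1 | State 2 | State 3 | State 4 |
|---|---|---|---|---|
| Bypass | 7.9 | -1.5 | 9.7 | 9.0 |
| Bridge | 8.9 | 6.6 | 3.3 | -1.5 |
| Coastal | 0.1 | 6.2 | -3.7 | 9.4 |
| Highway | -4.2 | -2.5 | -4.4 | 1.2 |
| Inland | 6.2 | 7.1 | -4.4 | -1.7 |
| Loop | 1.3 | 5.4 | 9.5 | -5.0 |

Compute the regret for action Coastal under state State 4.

0.0

Best payoff under State 4 is 9.4.
Regret = 9.4 − 9.4 = 0.0.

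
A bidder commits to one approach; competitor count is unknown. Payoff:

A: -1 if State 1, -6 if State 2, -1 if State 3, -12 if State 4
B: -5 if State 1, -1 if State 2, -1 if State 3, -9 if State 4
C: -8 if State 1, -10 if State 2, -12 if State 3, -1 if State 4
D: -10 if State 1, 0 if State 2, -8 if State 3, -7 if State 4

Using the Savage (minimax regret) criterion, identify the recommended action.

Column bests: State 1=-1, State 2=0, State 3=-1, State 4=-1.
A regrets: 0, 6, 0, 11 → max 11
B regrets: 4, 1, 0, 8 → max 8
C regrets: 7, 10, 11, 0 → max 11
D regrets: 9, 0, 7, 6 → max 9
Smallest max regret = 8 → B.

B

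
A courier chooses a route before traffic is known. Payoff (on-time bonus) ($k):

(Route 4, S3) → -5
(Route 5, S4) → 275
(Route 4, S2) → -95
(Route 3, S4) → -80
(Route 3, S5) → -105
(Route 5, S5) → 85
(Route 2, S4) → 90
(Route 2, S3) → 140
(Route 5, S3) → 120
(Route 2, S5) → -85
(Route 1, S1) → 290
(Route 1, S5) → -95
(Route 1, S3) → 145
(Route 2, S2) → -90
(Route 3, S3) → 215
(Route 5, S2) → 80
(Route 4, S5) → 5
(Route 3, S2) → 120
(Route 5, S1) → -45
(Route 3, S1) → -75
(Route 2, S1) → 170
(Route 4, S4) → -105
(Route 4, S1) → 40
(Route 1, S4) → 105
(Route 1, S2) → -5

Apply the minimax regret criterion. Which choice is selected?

Route 1

Column bests: S1=290, S2=120, S3=215, S4=275, S5=85.
Route 1 regrets: 0, 125, 70, 170, 180 → max 180
Route 2 regrets: 120, 210, 75, 185, 170 → max 210
Route 3 regrets: 365, 0, 0, 355, 190 → max 365
Route 4 regrets: 250, 215, 220, 380, 80 → max 380
Route 5 regrets: 335, 40, 95, 0, 0 → max 335
Smallest max regret = 180 → Route 1.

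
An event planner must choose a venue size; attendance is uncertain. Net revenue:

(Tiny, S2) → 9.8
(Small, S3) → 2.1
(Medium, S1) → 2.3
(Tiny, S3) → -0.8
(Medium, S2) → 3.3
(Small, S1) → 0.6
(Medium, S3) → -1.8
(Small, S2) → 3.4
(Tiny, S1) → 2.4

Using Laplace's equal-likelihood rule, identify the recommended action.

Row averages: Tiny=3.8, Small=61/30, Medium=19/15
Highest average = 3.8 → Tiny.

Tiny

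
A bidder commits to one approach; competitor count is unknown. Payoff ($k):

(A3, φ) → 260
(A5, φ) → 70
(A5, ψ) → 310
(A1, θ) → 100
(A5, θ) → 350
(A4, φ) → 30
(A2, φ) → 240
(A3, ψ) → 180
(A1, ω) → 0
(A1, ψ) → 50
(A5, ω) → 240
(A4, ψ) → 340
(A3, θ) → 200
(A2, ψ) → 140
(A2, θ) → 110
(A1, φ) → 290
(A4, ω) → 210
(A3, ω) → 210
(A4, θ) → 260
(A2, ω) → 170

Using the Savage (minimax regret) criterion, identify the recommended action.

A3

Column bests: θ=350, φ=290, ψ=340, ω=240.
A1 regrets: 250, 0, 290, 240 → max 290
A2 regrets: 240, 50, 200, 70 → max 240
A3 regrets: 150, 30, 160, 30 → max 160
A4 regrets: 90, 260, 0, 30 → max 260
A5 regrets: 0, 220, 30, 0 → max 220
Smallest max regret = 160 → A3.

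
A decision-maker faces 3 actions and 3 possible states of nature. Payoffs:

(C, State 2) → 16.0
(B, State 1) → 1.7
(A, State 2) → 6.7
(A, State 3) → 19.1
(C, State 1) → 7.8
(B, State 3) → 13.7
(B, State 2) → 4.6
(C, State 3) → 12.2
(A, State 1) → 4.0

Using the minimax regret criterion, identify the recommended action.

Column bests: State 1=7.8, State 2=16.0, State 3=19.1.
A regrets: 3.8, 9.3, 0.0 → max 9.3
B regrets: 6.1, 11.4, 5.4 → max 11.4
C regrets: 0.0, 0.0, 6.9 → max 6.9
Smallest max regret = 6.9 → C.

C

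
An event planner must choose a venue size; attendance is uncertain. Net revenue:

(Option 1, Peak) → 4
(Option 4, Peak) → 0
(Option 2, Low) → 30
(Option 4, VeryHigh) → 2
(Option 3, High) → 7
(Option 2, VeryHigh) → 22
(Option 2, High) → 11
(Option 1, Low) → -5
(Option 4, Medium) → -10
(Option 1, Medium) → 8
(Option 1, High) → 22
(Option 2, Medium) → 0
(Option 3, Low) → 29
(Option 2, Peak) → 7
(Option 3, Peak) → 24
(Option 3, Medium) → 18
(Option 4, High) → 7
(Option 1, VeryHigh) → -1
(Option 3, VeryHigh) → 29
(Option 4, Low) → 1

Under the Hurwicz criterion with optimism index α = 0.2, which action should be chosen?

Option 3

Option 1: 0.2·22 + 0.8·(-5) = 0.4
Option 2: 0.2·30 + 0.8·0 = 6
Option 3: 0.2·29 + 0.8·7 = 11.4
Option 4: 0.2·7 + 0.8·(-10) = -6.6
Highest Hurwicz score = 11.4 → Option 3.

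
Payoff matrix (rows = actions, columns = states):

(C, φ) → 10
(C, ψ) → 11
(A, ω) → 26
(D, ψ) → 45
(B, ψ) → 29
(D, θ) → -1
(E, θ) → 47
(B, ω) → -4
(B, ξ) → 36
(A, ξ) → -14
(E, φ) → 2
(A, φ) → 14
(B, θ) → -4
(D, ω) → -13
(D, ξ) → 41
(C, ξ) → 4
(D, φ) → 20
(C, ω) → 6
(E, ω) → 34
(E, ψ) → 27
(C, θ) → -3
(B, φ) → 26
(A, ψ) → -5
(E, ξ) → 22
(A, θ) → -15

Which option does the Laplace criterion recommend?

E

Row averages: A=1.2, B=16.6, C=5.6, D=18.4, E=26.4
Highest average = 26.4 → E.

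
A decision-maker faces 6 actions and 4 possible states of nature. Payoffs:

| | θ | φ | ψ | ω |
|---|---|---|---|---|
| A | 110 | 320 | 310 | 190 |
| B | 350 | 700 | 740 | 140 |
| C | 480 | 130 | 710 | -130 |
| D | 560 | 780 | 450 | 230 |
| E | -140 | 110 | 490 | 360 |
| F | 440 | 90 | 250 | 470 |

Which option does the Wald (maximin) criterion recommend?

Row minima: A=110, B=140, C=-130, D=230, E=-140, F=90
Best worst-case = 230 → D.

D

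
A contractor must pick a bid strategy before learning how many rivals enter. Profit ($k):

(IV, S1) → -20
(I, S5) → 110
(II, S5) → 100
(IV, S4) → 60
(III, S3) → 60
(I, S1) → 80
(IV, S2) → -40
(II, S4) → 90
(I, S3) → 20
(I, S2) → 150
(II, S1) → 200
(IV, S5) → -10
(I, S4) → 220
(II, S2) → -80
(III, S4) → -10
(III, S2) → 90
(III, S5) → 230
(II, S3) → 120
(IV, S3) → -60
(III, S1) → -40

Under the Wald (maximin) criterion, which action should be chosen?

Row minima: I=20, II=-80, III=-40, IV=-60
Best worst-case = 20 → I.

I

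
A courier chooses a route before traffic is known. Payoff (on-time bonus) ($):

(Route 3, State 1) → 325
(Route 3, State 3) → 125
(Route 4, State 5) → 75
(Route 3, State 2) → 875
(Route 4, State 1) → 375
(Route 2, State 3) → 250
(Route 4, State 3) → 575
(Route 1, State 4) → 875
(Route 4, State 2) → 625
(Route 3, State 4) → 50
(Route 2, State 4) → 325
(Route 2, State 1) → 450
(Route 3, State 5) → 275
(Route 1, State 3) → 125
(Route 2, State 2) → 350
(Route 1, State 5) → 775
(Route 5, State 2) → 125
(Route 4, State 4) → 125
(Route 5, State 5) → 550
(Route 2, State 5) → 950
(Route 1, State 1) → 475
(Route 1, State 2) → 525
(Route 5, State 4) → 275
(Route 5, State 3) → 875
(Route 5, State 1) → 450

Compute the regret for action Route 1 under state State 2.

350

Best payoff under State 2 is 875.
Regret = 875 − 525 = 350.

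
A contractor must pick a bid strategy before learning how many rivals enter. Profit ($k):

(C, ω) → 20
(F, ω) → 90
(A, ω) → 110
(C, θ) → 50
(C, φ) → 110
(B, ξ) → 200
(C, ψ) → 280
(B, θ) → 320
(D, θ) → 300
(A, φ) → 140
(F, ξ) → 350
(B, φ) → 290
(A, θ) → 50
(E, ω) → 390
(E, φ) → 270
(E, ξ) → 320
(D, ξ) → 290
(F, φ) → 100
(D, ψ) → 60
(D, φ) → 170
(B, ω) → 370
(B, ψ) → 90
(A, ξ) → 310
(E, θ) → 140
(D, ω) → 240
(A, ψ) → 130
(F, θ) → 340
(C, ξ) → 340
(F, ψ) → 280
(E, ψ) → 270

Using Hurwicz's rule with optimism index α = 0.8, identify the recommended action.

A: 0.8·310 + 0.2·50 = 258
B: 0.8·370 + 0.2·90 = 314
C: 0.8·340 + 0.2·20 = 276
D: 0.8·300 + 0.2·60 = 252
E: 0.8·390 + 0.2·140 = 340
F: 0.8·350 + 0.2·90 = 298
Highest Hurwicz score = 340 → E.

E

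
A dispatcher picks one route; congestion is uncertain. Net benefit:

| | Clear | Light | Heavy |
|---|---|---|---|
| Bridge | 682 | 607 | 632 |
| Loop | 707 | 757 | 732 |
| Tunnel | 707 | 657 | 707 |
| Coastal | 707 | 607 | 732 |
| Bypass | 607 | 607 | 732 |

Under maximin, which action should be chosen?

Loop

Row minima: Bridge=607, Loop=707, Tunnel=657, Coastal=607, Bypass=607
Best worst-case = 707 → Loop.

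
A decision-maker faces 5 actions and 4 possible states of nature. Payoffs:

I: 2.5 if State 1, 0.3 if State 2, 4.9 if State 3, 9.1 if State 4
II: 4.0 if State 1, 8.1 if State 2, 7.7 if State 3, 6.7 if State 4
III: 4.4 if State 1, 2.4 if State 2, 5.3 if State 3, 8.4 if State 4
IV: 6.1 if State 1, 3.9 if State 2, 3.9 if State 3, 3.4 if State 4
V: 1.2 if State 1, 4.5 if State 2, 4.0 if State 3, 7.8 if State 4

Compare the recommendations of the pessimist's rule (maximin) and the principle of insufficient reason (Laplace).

Row minima: I=0.3, II=4.0, III=2.4, IV=3.4, V=1.2
Best worst-case = 4.0 → II.
Row averages: I=4.2, II=6.625, III=5.125, IV=4.325, V=4.375
Highest average = 6.625 → II.

maximin → II; laplace → II (agree)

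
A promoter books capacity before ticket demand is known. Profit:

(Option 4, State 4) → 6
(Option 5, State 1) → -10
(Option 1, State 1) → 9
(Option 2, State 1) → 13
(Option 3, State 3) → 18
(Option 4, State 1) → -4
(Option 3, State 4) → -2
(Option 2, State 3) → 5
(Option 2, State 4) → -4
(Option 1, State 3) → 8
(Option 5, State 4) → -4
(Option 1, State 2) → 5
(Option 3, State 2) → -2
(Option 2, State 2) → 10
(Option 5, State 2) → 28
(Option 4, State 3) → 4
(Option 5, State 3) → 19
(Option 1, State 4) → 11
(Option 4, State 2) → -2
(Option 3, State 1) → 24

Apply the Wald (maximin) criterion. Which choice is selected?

Option 1

Row minima: Option 1=5, Option 2=-4, Option 3=-2, Option 4=-4, Option 5=-10
Best worst-case = 5 → Option 1.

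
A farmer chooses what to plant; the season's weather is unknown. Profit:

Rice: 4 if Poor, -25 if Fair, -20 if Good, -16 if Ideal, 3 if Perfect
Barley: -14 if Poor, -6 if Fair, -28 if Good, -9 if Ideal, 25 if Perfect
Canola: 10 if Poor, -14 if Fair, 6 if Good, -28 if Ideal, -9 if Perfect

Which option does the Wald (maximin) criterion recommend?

Row minima: Rice=-25, Barley=-28, Canola=-28
Best worst-case = -25 → Rice.

Rice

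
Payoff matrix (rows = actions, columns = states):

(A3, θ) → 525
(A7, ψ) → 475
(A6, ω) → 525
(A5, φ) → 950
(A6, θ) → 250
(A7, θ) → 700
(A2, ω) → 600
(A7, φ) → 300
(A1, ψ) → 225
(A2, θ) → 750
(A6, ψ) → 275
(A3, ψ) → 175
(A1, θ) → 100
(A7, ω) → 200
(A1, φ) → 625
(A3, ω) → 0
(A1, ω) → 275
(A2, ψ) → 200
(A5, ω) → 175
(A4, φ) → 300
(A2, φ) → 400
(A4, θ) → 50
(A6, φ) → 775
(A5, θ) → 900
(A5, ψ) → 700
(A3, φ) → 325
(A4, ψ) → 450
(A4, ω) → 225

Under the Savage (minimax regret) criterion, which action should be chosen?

Column bests: θ=900, φ=950, ψ=700, ω=600.
A1 regrets: 800, 325, 475, 325 → max 800
A2 regrets: 150, 550, 500, 0 → max 550
A3 regrets: 375, 625, 525, 600 → max 625
A4 regrets: 850, 650, 250, 375 → max 850
A5 regrets: 0, 0, 0, 425 → max 425
A6 regrets: 650, 175, 425, 75 → max 650
A7 regrets: 200, 650, 225, 400 → max 650
Smallest max regret = 425 → A5.

A5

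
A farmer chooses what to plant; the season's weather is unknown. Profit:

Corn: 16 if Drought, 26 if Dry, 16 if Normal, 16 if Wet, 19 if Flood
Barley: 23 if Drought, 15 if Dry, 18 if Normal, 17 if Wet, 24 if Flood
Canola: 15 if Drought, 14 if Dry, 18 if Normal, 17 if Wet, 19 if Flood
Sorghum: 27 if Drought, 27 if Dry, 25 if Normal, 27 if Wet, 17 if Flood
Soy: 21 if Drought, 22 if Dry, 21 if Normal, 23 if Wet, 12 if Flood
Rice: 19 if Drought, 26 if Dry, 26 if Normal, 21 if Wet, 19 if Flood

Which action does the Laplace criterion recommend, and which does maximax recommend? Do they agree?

laplace → Sorghum; maximax → Sorghum (agree)

Row averages: Corn=18.6, Barley=19.4, Canola=16.6, Sorghum=24.6, Soy=19.8, Rice=22.2
Highest average = 24.6 → Sorghum.
Row maxima: Corn=26, Barley=24, Canola=19, Sorghum=27, Soy=23, Rice=26
Best best-case = 27 → Sorghum.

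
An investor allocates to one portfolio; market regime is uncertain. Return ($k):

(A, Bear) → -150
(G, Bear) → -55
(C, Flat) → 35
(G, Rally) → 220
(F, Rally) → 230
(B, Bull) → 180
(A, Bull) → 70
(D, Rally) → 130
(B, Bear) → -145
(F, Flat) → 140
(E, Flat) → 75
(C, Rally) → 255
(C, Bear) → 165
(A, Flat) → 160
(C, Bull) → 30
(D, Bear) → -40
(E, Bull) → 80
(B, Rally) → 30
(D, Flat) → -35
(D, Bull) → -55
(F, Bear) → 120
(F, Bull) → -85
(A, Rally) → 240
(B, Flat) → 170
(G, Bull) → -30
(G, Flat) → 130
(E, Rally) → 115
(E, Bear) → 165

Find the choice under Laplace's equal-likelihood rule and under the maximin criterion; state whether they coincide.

laplace → C; maximin → E (disagree)

Row averages: A=80, B=58.75, C=121.25, D=0, E=108.75, F=101.25, G=66.25
Highest average = 121.25 → C.
Row minima: A=-150, B=-145, C=30, D=-55, E=75, F=-85, G=-55
Best worst-case = 75 → E.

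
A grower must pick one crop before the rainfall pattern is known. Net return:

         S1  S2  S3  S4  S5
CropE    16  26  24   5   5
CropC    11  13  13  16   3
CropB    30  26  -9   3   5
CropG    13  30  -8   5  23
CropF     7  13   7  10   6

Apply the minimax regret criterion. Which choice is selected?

Column bests: S1=30, S2=30, S3=24, S4=16, S5=23.
CropE regrets: 14, 4, 0, 11, 18 → max 18
CropC regrets: 19, 17, 11, 0, 20 → max 20
CropB regrets: 0, 4, 33, 13, 18 → max 33
CropG regrets: 17, 0, 32, 11, 0 → max 32
CropF regrets: 23, 17, 17, 6, 17 → max 23
Smallest max regret = 18 → CropE.

CropE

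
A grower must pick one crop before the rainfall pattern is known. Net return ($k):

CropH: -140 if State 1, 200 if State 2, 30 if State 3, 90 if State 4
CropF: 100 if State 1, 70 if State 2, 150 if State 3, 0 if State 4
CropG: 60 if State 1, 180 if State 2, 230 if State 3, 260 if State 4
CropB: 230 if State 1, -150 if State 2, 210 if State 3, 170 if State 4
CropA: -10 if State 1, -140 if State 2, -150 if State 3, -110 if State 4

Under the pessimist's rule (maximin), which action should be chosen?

Row minima: CropH=-140, CropF=0, CropG=60, CropB=-150, CropA=-150
Best worst-case = 60 → CropG.

CropG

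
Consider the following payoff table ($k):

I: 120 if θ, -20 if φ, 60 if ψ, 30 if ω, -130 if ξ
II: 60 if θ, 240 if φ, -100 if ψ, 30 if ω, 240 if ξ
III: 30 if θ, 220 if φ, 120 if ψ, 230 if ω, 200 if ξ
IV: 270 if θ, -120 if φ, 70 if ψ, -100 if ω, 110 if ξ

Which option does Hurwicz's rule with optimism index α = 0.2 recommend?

III

I: 0.2·120 + 0.8·(-130) = -80
II: 0.2·240 + 0.8·(-100) = -32
III: 0.2·230 + 0.8·30 = 70
IV: 0.2·270 + 0.8·(-120) = -42
Highest Hurwicz score = 70 → III.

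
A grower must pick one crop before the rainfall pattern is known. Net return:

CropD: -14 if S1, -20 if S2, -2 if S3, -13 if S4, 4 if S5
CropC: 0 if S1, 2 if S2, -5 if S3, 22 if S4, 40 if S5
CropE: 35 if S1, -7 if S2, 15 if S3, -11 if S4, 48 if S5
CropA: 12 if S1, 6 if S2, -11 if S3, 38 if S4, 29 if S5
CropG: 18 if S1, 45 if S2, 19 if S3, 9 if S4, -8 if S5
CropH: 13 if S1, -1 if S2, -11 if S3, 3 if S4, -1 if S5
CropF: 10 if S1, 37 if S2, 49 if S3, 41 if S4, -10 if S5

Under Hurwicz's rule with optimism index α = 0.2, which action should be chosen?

CropD: 0.2·4 + 0.8·(-20) = -15.2
CropC: 0.2·40 + 0.8·(-5) = 4
CropE: 0.2·48 + 0.8·(-11) = 0.8
CropA: 0.2·38 + 0.8·(-11) = -1.2
CropG: 0.2·45 + 0.8·(-8) = 2.6
CropH: 0.2·13 + 0.8·(-11) = -6.2
CropF: 0.2·49 + 0.8·(-10) = 1.8
Highest Hurwicz score = 4 → CropC.

CropC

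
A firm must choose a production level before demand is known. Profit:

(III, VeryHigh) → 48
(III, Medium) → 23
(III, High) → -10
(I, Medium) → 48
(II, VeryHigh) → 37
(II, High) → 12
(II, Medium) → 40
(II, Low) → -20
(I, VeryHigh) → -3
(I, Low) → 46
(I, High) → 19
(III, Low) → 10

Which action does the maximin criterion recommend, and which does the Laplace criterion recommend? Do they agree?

maximin → I; laplace → I (agree)

Row minima: I=-3, II=-20, III=-10
Best worst-case = -3 → I.
Row averages: I=27.5, II=17.25, III=17.75
Highest average = 27.5 → I.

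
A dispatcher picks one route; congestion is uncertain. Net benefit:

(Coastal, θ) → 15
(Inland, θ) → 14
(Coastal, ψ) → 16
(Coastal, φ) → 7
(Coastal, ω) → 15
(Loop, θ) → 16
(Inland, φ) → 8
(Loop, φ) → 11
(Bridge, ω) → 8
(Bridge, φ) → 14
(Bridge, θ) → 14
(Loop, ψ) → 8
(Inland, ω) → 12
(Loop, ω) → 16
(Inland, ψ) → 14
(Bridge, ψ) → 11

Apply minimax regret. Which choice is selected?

Inland

Column bests: θ=16, φ=14, ψ=16, ω=16.
Bridge regrets: 2, 0, 5, 8 → max 8
Loop regrets: 0, 3, 8, 0 → max 8
Inland regrets: 2, 6, 2, 4 → max 6
Coastal regrets: 1, 7, 0, 1 → max 7
Smallest max regret = 6 → Inland.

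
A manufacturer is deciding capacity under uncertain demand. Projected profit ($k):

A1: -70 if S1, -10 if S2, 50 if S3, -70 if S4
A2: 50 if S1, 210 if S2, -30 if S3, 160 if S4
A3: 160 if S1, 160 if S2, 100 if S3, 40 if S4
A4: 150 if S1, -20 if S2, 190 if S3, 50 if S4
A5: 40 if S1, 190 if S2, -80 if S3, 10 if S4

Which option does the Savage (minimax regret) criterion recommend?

A3

Column bests: S1=160, S2=210, S3=190, S4=160.
A1 regrets: 230, 220, 140, 230 → max 230
A2 regrets: 110, 0, 220, 0 → max 220
A3 regrets: 0, 50, 90, 120 → max 120
A4 regrets: 10, 230, 0, 110 → max 230
A5 regrets: 120, 20, 270, 150 → max 270
Smallest max regret = 120 → A3.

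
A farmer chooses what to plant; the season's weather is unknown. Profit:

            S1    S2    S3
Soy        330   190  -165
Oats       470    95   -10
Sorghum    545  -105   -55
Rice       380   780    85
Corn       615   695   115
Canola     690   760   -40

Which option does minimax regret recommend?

Corn

Column bests: S1=690, S2=780, S3=115.
Soy regrets: 360, 590, 280 → max 590
Oats regrets: 220, 685, 125 → max 685
Sorghum regrets: 145, 885, 170 → max 885
Rice regrets: 310, 0, 30 → max 310
Corn regrets: 75, 85, 0 → max 85
Canola regrets: 0, 20, 155 → max 155
Smallest max regret = 85 → Corn.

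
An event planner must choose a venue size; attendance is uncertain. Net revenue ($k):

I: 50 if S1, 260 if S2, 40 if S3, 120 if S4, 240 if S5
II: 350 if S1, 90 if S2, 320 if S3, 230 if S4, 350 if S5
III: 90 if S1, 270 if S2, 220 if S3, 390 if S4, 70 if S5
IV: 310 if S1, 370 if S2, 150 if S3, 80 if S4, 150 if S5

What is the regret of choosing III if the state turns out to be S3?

Best payoff under S3 is 320.
Regret = 320 − 220 = 100.

100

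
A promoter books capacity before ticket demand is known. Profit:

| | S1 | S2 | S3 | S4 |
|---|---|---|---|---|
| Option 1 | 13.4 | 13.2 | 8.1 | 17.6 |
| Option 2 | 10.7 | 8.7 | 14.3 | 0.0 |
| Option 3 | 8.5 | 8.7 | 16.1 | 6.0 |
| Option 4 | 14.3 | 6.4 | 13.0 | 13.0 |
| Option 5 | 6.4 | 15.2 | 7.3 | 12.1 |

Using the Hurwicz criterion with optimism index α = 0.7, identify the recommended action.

Option 1: 0.7·17.6 + 0.3·8.1 = 14.75
Option 2: 0.7·14.3 + 0.3·0.0 = 10.01
Option 3: 0.7·16.1 + 0.3·6.0 = 13.07
Option 4: 0.7·14.3 + 0.3·6.4 = 11.93
Option 5: 0.7·15.2 + 0.3·6.4 = 12.56
Highest Hurwicz score = 14.75 → Option 1.

Option 1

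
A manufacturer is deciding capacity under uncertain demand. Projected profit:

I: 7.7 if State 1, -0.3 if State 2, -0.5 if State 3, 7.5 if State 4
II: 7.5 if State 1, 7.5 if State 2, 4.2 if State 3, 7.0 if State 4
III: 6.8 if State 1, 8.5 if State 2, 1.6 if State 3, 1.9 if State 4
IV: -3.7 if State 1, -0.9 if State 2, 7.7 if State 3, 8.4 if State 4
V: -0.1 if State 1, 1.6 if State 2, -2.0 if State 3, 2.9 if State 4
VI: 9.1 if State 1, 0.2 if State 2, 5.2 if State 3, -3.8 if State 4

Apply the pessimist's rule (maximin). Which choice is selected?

II

Row minima: I=-0.5, II=4.2, III=1.6, IV=-3.7, V=-2.0, VI=-3.8
Best worst-case = 4.2 → II.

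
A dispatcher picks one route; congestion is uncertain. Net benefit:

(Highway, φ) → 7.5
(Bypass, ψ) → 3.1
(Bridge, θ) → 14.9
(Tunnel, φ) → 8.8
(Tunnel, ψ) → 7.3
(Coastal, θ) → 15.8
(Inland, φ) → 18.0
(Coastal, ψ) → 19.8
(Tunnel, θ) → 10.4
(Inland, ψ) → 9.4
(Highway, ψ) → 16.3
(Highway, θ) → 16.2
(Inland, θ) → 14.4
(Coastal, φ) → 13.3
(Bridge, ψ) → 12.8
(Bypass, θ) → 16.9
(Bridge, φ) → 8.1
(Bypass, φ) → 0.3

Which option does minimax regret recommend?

Coastal

Column bests: θ=16.9, φ=18.0, ψ=19.8.
Highway regrets: 0.7, 10.5, 3.5 → max 10.5
Inland regrets: 2.5, 0.0, 10.4 → max 10.4
Coastal regrets: 1.1, 4.7, 0.0 → max 4.7
Tunnel regrets: 6.5, 9.2, 12.5 → max 12.5
Bridge regrets: 2.0, 9.9, 7.0 → max 9.9
Bypass regrets: 0.0, 17.7, 16.7 → max 17.7
Smallest max regret = 4.7 → Coastal.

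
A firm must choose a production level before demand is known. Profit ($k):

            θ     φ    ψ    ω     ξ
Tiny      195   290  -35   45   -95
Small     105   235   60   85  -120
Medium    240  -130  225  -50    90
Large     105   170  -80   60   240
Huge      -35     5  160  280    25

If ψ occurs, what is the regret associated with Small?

165

Best payoff under ψ is 225.
Regret = 225 − 60 = 165.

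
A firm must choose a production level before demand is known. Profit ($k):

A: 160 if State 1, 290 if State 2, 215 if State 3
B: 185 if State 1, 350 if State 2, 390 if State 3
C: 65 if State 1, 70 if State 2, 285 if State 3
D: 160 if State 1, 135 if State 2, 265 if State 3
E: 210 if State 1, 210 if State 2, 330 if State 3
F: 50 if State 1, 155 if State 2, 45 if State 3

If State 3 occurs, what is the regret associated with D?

125

Best payoff under State 3 is 390.
Regret = 390 − 265 = 125.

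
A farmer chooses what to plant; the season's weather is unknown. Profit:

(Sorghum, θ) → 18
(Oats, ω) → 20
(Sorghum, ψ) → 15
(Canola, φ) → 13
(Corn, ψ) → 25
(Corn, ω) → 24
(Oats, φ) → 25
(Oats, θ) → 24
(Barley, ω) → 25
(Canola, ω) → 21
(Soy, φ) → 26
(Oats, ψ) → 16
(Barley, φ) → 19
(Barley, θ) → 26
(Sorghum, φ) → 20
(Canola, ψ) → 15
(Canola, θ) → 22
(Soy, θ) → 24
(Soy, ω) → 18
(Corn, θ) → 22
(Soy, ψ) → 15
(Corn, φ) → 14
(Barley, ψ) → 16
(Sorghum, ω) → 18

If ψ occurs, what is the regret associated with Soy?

10

Best payoff under ψ is 25.
Regret = 25 − 15 = 10.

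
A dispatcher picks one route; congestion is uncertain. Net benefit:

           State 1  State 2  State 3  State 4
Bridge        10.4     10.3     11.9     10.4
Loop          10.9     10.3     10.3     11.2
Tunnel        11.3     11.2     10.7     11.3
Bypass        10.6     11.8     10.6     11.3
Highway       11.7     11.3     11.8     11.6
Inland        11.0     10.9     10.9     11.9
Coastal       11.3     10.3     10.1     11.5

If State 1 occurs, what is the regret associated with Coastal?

0.4

Best payoff under State 1 is 11.7.
Regret = 11.7 − 11.3 = 0.4.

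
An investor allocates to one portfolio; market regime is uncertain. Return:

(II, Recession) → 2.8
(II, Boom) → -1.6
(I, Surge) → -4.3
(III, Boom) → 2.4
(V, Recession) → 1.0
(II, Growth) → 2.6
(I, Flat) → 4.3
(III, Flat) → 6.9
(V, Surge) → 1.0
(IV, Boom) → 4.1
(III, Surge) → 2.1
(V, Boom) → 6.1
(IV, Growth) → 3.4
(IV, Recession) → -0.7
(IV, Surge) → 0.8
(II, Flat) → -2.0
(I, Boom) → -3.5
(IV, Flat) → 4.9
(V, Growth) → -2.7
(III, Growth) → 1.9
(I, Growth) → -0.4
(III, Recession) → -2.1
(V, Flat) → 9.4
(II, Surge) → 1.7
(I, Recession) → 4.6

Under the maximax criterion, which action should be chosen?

V

Row maxima: I=4.6, II=2.8, III=6.9, IV=4.9, V=9.4
Best best-case = 9.4 → V.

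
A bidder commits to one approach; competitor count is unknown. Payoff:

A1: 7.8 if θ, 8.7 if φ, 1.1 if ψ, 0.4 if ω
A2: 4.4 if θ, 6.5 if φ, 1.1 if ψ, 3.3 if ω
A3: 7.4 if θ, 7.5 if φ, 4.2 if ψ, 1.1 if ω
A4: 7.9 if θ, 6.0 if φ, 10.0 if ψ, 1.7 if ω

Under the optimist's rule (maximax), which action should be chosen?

Row maxima: A1=8.7, A2=6.5, A3=7.5, A4=10.0
Best best-case = 10.0 → A4.

A4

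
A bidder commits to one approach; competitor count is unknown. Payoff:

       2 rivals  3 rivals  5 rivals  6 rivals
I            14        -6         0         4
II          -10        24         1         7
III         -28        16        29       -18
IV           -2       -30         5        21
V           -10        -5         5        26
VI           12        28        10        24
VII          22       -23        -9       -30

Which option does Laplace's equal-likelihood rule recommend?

Row averages: I=3, II=5.5, III=-0.25, IV=-1.5, V=4, VI=18.5, VII=-10
Highest average = 18.5 → VI.

VI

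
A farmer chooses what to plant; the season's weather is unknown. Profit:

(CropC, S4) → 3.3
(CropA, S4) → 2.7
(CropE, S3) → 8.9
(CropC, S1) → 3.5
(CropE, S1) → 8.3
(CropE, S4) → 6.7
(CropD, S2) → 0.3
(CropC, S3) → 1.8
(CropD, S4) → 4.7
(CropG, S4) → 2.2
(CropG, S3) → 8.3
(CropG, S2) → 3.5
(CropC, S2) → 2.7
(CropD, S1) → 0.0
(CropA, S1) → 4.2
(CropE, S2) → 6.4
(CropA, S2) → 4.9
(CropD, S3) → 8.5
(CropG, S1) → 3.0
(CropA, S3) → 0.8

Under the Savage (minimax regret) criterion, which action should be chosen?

CropE

Column bests: S1=8.3, S2=6.4, S3=8.9, S4=6.7.
CropG regrets: 5.3, 2.9, 0.6, 4.5 → max 5.3
CropE regrets: 0.0, 0.0, 0.0, 0.0 → max 0.0
CropC regrets: 4.8, 3.7, 7.1, 3.4 → max 7.1
CropD regrets: 8.3, 6.1, 0.4, 2.0 → max 8.3
CropA regrets: 4.1, 1.5, 8.1, 4.0 → max 8.1
Smallest max regret = 0.0 → CropE.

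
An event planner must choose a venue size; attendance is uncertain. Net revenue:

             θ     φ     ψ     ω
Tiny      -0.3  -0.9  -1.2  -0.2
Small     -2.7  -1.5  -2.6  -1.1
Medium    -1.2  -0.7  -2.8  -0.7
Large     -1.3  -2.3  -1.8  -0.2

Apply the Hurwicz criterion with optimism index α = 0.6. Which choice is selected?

Tiny: 0.6·(-0.2) + 0.4·(-1.2) = -0.6
Small: 0.6·(-1.1) + 0.4·(-2.7) = -1.74
Medium: 0.6·(-0.7) + 0.4·(-2.8) = -1.54
Large: 0.6·(-0.2) + 0.4·(-2.3) = -1.04
Highest Hurwicz score = -0.6 → Tiny.

Tiny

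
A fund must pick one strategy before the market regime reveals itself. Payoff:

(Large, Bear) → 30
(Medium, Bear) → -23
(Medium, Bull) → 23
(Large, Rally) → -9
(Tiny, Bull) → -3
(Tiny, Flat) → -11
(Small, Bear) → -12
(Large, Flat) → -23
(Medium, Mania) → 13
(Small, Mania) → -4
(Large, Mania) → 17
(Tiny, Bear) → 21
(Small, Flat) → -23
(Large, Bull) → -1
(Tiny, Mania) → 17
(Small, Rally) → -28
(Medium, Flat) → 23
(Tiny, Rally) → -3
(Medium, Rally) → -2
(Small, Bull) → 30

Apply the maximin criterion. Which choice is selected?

Row minima: Tiny=-11, Small=-28, Medium=-23, Large=-23
Best worst-case = -11 → Tiny.

Tiny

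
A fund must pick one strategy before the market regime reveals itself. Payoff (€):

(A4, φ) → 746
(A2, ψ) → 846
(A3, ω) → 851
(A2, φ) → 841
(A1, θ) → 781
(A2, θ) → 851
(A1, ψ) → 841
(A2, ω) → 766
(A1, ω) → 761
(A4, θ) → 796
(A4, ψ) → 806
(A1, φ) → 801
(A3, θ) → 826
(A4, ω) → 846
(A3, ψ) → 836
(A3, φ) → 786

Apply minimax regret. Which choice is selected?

A3

Column bests: θ=851, φ=841, ψ=846, ω=851.
A1 regrets: 70, 40, 5, 90 → max 90
A2 regrets: 0, 0, 0, 85 → max 85
A3 regrets: 25, 55, 10, 0 → max 55
A4 regrets: 55, 95, 40, 5 → max 95
Smallest max regret = 55 → A3.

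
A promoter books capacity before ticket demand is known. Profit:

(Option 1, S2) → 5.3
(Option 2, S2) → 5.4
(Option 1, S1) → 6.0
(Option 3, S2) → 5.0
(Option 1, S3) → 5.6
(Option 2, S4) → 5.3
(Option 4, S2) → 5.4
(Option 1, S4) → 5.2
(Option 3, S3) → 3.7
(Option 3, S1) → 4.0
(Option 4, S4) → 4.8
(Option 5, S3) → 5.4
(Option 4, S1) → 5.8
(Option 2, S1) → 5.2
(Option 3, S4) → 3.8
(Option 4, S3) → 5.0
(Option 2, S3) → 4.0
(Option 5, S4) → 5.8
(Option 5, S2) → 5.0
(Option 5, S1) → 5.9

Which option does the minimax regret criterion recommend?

Column bests: S1=6.0, S2=5.4, S3=5.6, S4=5.8.
Option 1 regrets: 0.0, 0.1, 0.0, 0.6 → max 0.6
Option 2 regrets: 0.8, 0.0, 1.6, 0.5 → max 1.6
Option 3 regrets: 2.0, 0.4, 1.9, 2.0 → max 2.0
Option 4 regrets: 0.2, 0.0, 0.6, 1.0 → max 1.0
Option 5 regrets: 0.1, 0.4, 0.2, 0.0 → max 0.4
Smallest max regret = 0.4 → Option 5.

Option 5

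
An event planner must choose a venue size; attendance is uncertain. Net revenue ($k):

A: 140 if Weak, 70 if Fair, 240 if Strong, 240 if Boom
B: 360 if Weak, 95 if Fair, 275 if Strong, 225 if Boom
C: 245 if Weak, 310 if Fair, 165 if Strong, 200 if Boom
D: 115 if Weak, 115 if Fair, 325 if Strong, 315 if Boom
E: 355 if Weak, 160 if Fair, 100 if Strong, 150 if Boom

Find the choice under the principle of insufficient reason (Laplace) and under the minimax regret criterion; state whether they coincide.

Row averages: A=172.5, B=238.75, C=230, D=217.5, E=191.25
Highest average = 238.75 → B.
Column bests: Weak=360, Fair=310, Strong=325, Boom=315.
A regrets: 220, 240, 85, 75 → max 240
B regrets: 0, 215, 50, 90 → max 215
C regrets: 115, 0, 160, 115 → max 160
D regrets: 245, 195, 0, 0 → max 245
E regrets: 5, 150, 225, 165 → max 225
Smallest max regret = 160 → C.

laplace → B; minimax regret → C (disagree)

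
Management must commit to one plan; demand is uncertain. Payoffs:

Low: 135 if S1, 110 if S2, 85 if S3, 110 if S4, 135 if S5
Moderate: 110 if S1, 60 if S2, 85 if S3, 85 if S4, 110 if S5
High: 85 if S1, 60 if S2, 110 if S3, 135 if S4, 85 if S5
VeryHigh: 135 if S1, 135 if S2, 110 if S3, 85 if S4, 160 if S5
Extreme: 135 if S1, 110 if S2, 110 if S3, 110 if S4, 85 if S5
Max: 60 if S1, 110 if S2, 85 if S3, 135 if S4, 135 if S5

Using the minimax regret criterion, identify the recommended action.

Low

Column bests: S1=135, S2=135, S3=110, S4=135, S5=160.
Low regrets: 0, 25, 25, 25, 25 → max 25
Moderate regrets: 25, 75, 25, 50, 50 → max 75
High regrets: 50, 75, 0, 0, 75 → max 75
VeryHigh regrets: 0, 0, 0, 50, 0 → max 50
Extreme regrets: 0, 25, 0, 25, 75 → max 75
Max regrets: 75, 25, 25, 0, 25 → max 75
Smallest max regret = 25 → Low.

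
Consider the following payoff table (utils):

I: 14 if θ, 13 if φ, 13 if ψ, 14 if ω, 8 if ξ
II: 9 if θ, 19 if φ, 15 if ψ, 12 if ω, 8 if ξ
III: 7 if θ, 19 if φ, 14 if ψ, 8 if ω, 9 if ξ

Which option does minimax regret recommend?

Column bests: θ=14, φ=19, ψ=15, ω=14, ξ=9.
I regrets: 0, 6, 2, 0, 1 → max 6
II regrets: 5, 0, 0, 2, 1 → max 5
III regrets: 7, 0, 1, 6, 0 → max 7
Smallest max regret = 5 → II.

II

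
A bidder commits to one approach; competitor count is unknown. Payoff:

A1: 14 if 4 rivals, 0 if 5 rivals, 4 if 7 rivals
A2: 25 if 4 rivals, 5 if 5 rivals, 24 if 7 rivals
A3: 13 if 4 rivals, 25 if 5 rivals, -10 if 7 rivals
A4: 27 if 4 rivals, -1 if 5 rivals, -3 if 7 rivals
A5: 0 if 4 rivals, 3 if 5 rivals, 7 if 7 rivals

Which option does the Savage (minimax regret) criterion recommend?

A2

Column bests: 4 rivals=27, 5 rivals=25, 7 rivals=24.
A1 regrets: 13, 25, 20 → max 25
A2 regrets: 2, 20, 0 → max 20
A3 regrets: 14, 0, 34 → max 34
A4 regrets: 0, 26, 27 → max 27
A5 regrets: 27, 22, 17 → max 27
Smallest max regret = 20 → A2.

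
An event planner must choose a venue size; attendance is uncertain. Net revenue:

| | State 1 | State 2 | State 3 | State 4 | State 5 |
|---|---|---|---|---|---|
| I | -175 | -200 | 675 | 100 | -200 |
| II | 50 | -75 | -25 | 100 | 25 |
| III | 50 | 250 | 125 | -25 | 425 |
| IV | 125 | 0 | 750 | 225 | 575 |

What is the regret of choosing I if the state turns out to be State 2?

Best payoff under State 2 is 250.
Regret = 250 − (-200) = 450.

450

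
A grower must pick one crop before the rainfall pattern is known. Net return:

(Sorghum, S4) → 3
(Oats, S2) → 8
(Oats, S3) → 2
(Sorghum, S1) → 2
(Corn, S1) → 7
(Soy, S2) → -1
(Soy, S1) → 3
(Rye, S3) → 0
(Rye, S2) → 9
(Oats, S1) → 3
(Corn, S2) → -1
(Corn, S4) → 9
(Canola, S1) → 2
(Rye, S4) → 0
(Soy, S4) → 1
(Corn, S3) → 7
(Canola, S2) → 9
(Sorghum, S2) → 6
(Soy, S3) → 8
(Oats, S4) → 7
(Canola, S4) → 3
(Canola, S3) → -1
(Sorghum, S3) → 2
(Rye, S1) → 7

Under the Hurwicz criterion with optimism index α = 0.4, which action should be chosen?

Canola: 0.4·9 + 0.6·(-1) = 3
Corn: 0.4·9 + 0.6·(-1) = 3
Rye: 0.4·9 + 0.6·0 = 3.6
Sorghum: 0.4·6 + 0.6·2 = 3.6
Oats: 0.4·8 + 0.6·2 = 4.4
Soy: 0.4·8 + 0.6·(-1) = 2.6
Highest Hurwicz score = 4.4 → Oats.

Oats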